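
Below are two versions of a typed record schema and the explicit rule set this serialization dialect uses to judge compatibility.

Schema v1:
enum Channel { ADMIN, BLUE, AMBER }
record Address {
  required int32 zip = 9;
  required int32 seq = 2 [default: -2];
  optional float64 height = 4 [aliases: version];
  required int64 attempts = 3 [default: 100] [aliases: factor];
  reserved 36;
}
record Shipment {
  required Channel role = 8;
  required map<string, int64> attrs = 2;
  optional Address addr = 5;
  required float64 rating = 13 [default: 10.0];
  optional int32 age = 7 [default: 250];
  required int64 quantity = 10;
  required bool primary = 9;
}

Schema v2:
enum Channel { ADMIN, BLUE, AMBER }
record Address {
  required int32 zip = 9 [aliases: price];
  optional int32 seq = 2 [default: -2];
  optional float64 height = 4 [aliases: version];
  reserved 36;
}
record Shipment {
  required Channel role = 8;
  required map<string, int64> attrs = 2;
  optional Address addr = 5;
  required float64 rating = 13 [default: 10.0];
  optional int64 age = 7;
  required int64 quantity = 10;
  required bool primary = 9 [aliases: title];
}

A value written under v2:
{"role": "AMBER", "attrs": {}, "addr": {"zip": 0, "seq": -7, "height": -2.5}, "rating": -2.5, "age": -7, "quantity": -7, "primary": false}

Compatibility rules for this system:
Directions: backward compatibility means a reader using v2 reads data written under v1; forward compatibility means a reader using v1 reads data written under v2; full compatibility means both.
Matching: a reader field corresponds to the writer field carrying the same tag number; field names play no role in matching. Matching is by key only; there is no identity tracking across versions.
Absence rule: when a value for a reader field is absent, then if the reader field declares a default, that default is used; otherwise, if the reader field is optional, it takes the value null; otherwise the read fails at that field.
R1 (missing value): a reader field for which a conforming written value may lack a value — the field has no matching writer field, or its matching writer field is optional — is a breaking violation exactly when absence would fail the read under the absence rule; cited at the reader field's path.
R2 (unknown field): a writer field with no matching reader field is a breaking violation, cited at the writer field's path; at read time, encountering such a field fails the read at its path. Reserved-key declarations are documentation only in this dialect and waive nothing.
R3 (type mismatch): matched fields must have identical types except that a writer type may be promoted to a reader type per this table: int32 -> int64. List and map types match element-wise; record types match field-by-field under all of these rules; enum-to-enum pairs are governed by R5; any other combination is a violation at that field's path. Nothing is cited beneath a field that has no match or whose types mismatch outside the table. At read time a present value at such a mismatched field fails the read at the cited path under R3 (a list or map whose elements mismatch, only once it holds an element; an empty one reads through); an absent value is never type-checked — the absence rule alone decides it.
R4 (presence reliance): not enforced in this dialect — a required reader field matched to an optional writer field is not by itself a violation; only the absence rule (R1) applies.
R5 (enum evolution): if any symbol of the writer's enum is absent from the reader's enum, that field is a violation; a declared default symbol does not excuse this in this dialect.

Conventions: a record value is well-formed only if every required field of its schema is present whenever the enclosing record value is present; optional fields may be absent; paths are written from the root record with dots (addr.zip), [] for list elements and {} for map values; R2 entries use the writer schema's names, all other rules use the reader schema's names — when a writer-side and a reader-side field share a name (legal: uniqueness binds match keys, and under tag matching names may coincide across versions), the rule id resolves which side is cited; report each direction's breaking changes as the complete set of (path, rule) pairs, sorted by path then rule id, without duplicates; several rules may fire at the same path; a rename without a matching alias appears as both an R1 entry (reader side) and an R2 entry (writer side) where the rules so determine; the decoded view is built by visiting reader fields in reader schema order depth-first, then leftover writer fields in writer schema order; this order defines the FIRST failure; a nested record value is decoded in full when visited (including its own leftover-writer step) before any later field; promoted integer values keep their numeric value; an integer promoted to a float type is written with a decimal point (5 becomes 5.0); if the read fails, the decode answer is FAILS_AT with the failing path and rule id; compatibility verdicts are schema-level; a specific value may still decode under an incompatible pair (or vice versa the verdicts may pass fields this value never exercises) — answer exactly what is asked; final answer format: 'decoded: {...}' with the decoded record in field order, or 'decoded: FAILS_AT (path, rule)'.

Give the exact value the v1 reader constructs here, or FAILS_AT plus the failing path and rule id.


arrows below run writer -> reader for Shipment
decode (reader v1):
  role := "AMBER"
  attrs := {}
  addr.zip := 0
  addr.seq := -7
  addr.height := -2.5
  addr.attempts := 100 (no value, default fills)
  rating := -2.5
  read fails at age under R3
  => FAILS_AT (age, R3)
the rest of the Shipment diff is inert for this question:
  removed field attempts from record Address -> matters for Shipment compatibility verdicts, not for this value's decode
  field seq in record Address: required changed to optional -> triggers nothing under the printed rules; the Shipment answer is the same either way

decoded: FAILS_AT (age, R3)


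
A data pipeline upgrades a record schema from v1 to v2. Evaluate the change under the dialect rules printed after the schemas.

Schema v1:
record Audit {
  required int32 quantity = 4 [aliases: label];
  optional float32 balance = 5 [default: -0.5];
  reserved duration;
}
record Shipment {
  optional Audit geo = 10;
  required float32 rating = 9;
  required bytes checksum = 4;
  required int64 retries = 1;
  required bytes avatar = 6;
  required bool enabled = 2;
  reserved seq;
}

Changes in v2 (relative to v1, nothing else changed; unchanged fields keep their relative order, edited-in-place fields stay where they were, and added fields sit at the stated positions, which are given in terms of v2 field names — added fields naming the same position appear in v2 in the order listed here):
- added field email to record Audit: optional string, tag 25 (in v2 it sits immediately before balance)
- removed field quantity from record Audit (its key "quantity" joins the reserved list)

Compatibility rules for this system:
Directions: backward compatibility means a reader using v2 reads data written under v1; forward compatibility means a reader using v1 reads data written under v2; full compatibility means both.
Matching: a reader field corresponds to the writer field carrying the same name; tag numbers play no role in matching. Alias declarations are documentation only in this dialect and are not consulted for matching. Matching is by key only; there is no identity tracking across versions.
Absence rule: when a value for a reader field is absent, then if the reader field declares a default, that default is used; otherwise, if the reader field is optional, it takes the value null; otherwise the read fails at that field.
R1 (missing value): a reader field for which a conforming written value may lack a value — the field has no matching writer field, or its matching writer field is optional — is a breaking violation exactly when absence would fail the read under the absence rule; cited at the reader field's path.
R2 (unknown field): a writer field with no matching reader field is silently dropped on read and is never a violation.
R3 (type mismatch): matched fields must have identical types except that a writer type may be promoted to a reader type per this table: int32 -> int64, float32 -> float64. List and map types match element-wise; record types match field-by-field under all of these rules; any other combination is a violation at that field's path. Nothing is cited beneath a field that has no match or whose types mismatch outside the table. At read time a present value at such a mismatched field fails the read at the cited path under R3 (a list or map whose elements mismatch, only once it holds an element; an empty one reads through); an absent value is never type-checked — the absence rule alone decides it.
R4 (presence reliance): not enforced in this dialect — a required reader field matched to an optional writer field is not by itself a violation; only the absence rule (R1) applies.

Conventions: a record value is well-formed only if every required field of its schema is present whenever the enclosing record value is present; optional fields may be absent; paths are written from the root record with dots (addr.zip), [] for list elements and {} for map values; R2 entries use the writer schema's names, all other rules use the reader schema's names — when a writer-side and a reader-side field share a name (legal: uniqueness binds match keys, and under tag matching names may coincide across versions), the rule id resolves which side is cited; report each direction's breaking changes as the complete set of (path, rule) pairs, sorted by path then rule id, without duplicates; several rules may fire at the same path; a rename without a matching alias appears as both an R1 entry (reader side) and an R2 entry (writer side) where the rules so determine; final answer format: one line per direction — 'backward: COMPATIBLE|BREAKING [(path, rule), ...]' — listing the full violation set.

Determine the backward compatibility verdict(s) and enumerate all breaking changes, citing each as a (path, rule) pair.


backward: COMPATIBLE []

each type pair in Shipment: writer, then reader
backward on Shipment — v2 reading data written by v1:
  geo <- geo (Audit -> Audit, writer optional)
  rating <- rating (float32 -> float32, writer required)
  checksum <- checksum (bytes -> bytes, writer required)
  retries <- retries (int64 -> int64, writer required)
  avatar <- avatar (bytes -> bytes, writer required)
  enabled <- enabled (bool -> bool, writer required)
  no writer field matches reader geo.email
  geo.balance <- geo.balance (float32 -> float32, writer optional)
  leftover writer field: geo.quantity
  => backward: COMPATIBLE
checking off the Shipment differences that do not matter here:
  added field email to record Audit: optional string, tag 25 (in v2 it sits immediately before balance) -> no rule fires on it in Shipment's dialect; the asked verdict holds
  removed field quantity from record Audit (its key "quantity" joins the reserved list) -> affects forward compatibility only, which is not asked


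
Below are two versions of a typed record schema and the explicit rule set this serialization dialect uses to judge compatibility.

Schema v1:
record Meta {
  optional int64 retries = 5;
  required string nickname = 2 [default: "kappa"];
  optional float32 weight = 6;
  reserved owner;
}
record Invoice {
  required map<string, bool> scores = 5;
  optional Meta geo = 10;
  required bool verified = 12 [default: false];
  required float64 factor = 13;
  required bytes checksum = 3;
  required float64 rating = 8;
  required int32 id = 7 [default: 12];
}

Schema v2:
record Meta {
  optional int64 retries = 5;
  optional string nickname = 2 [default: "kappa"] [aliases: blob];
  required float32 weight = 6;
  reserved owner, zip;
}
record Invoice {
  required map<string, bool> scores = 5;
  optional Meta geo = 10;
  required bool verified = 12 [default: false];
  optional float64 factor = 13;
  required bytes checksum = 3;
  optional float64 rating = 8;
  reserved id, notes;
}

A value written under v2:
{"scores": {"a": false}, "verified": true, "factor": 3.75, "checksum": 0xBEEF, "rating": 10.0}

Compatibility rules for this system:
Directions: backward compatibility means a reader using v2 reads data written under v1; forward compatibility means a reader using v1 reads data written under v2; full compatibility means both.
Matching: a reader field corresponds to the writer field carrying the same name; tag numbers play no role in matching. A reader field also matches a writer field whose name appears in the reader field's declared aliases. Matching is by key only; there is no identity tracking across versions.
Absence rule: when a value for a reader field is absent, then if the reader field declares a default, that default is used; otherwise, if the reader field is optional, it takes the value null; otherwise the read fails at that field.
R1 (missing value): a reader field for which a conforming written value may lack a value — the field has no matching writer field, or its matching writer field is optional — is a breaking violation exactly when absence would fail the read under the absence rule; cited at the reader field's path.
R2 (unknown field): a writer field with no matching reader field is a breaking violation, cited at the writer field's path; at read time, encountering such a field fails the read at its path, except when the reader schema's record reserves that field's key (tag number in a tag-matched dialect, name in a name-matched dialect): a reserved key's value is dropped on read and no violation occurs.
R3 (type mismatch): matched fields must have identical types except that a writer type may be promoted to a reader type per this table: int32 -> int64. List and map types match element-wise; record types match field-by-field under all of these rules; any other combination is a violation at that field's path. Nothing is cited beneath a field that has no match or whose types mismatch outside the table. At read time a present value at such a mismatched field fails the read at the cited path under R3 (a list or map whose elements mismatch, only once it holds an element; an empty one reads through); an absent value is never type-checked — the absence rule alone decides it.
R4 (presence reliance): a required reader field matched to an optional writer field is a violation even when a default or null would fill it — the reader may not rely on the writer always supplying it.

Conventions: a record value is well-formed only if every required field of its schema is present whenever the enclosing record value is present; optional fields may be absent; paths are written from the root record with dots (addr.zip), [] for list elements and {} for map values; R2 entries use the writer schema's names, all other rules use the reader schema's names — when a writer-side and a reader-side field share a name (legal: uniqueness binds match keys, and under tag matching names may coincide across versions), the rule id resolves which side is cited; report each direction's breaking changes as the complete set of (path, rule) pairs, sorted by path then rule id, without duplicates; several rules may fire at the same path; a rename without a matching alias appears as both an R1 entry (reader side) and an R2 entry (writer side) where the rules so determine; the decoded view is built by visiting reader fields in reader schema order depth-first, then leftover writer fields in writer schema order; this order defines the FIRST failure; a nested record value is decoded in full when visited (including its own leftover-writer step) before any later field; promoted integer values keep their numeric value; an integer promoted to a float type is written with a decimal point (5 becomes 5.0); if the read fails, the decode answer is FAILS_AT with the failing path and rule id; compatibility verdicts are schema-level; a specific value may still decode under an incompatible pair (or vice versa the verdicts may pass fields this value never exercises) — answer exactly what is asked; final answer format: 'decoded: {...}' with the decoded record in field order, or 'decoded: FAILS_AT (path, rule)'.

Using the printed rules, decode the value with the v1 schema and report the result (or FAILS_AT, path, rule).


decoded: {"scores": {"a": false}, "geo": null, "verified": true, "factor": 3.75, "checksum": 0xBEEF, "rating": 10.0, "id": 12}

each type pair in Invoice: writer, then reader
decode (reader v1):
  scores := {"a": false}
  geo := null (missing; optional => null)
  verified := true
  factor := 3.75
  checksum := 0xBEEF
  rating := 10.0
  id := 12 (missing; default applied)
  => decoded: {"scores": {"a": false}, "geo": null, "verified": true, "factor": 3.75, "checksum": 0xBEEF, "rating": 10.0, "id": 12}
the rest of the Invoice diff is inert for this question:
  field nickname in record Meta: required changed to optional -> a verdict-level change on Invoice — the shown value reads the same
  field factor in record Invoice: required changed to optional -> a verdict-level change on Invoice — the shown value reads the same
  field rating in record Invoice: required changed to optional -> a verdict-level change on Invoice — the shown value reads the same
  removed field id from record Invoice (its key "id" joins the reserved list) -> fires no rule on Invoice under this dialect and leaves the result unchanged
  field weight in record Meta: optional changed to required -> a verdict-level change on Invoice — the shown value reads the same


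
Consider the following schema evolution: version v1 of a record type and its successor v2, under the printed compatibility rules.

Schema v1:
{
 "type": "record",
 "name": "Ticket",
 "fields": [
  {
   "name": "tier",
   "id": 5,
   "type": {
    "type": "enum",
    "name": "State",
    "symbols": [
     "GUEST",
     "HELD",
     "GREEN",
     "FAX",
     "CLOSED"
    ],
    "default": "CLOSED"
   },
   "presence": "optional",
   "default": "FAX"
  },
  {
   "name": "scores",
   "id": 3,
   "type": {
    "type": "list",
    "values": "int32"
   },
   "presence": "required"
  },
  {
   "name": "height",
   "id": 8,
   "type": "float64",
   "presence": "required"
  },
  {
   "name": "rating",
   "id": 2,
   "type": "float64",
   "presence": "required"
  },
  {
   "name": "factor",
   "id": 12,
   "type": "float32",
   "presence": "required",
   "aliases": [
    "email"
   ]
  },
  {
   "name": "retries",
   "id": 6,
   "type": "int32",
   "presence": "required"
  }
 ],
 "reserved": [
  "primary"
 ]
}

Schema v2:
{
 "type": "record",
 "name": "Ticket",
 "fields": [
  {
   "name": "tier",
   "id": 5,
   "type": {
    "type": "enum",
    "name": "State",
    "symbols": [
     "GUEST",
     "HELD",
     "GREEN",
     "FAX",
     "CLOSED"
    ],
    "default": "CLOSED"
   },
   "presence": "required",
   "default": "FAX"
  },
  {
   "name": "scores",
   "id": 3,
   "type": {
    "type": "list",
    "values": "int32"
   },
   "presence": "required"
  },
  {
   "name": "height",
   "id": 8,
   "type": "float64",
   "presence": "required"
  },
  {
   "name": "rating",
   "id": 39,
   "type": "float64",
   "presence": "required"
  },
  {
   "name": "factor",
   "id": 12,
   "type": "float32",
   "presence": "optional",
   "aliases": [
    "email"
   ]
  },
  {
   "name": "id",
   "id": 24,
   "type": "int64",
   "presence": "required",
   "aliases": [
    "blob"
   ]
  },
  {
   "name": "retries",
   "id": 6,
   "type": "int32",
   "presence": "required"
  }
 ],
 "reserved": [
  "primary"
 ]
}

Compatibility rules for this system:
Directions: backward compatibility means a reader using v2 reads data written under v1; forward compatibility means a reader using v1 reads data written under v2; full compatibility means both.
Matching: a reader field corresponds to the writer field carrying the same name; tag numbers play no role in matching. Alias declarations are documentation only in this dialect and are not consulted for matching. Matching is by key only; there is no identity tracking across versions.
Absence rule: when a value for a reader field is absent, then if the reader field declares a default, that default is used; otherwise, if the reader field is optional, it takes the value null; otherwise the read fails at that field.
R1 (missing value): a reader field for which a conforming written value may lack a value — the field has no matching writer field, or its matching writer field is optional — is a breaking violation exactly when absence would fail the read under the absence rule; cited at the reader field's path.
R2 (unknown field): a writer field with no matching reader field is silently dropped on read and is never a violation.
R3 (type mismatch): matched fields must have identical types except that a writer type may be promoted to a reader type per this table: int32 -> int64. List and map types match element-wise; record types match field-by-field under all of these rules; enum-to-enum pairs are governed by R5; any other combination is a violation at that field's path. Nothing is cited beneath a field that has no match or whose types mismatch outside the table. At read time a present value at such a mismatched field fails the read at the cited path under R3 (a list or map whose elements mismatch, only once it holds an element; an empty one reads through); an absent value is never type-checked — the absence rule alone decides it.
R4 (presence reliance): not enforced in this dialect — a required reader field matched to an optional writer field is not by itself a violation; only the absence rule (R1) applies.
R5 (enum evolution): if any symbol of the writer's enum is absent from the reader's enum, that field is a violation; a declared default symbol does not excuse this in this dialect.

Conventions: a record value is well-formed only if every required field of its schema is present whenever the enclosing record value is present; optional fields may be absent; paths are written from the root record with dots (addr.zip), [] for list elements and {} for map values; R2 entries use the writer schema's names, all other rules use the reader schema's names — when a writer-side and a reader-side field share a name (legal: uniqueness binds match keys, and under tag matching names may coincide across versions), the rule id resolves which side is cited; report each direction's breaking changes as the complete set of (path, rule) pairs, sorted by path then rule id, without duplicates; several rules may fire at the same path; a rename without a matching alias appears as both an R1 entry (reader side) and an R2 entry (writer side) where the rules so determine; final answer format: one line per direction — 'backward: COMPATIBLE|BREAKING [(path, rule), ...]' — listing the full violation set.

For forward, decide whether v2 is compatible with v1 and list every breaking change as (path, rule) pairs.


each type pair in Ticket: writer, then reader
forward for Ticket (reader v1, writer v2):
  writer required, State -> State: reader tier maps from writer tier
  writer required, list<int32> -> list<int32>: reader scores maps from writer scores
  writer required, float64 -> float64: reader height maps from writer height
  writer required, float64 -> float64: reader rating maps from writer rating
  writer optional, float32 -> float32: reader factor maps from writer factor
  writer required, int32 -> int32: reader retries maps from writer retries
  leftover writer field: id
  breaking: (factor, R1)
  forward on Ticket therefore BREAKING (1)
the other Ticket changes do not affect what is asked:
  added field id to record Ticket: required int64, tag 24 (in v2 it sits immediately before retries) -> its effect on Ticket is confined to the backward direction, not asked
  field tier in record Ticket: optional changed to required -> no rule fires on it in Ticket's dialect; the asked verdict holds
  field rating in record Ticket: tag 2 changed to 39 -> no rule fires on it in Ticket's dialect; the asked verdict holds

forward: BREAKING [(factor, R1)]


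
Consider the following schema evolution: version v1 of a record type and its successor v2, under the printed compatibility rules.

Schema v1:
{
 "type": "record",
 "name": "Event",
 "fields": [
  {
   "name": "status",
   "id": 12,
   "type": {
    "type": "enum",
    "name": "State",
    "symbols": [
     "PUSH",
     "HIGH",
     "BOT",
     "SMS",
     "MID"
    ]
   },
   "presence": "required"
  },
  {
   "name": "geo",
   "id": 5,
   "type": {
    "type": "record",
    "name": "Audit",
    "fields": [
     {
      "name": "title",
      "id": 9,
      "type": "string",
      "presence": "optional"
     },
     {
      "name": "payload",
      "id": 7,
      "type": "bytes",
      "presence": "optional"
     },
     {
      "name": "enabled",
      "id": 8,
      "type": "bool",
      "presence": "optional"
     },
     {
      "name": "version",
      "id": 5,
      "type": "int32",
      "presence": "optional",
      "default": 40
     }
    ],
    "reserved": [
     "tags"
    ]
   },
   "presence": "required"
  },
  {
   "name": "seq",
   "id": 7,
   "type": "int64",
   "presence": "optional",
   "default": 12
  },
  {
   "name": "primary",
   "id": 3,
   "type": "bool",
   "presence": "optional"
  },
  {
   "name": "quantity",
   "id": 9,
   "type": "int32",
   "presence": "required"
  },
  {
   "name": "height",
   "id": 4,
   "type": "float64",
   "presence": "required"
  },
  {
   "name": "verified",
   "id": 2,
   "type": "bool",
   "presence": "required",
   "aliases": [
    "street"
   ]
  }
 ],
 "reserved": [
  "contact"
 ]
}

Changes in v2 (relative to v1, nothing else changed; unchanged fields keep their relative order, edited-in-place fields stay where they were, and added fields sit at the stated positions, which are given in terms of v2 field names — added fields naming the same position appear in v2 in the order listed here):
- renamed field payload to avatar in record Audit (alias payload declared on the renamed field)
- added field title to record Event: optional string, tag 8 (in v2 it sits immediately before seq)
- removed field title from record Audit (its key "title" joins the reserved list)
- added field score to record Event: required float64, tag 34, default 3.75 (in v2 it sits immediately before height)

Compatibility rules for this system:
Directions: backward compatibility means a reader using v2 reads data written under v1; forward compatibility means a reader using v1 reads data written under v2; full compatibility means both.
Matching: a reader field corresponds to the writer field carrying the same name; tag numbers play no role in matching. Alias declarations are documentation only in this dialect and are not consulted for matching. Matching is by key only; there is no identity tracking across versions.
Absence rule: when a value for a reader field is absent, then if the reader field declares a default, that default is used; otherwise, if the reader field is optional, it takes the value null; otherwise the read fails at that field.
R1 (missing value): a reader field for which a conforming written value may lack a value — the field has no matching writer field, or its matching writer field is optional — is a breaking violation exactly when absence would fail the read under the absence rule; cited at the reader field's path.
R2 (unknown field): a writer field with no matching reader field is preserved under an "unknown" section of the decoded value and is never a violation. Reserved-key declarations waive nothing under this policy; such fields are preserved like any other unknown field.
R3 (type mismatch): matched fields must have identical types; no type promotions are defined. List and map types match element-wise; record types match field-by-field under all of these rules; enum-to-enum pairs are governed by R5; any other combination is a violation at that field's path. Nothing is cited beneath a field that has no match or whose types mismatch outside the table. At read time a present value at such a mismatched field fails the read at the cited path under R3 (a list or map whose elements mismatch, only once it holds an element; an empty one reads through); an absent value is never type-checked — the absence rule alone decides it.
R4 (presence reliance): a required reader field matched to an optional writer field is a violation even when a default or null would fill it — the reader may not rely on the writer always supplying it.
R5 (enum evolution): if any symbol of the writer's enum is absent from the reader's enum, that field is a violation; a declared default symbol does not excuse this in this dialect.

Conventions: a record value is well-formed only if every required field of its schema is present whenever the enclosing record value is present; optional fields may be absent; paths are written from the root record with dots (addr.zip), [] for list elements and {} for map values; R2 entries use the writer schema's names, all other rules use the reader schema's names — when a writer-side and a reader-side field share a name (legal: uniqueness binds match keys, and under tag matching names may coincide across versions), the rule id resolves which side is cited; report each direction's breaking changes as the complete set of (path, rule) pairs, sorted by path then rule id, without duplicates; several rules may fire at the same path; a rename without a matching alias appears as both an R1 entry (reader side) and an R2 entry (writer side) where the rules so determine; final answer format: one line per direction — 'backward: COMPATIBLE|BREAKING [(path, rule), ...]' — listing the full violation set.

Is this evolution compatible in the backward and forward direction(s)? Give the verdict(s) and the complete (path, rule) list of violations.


arrows below run writer -> reader for Event
checking backward for Event: reader v2 against writer v1:
  status <- status (State -> State, writer required)
  geo <- geo (Audit -> Audit, writer required)
  title has no writer counterpart
  seq <- seq (int64 -> int64, writer optional)
  primary <- primary (bool -> bool, writer optional)
  quantity <- quantity (int32 -> int32, writer required)
  score has no writer counterpart
  height <- height (float64 -> float64, writer required)
  verified <- verified (bool -> bool, writer required)
  geo.avatar has no writer counterpart
  geo.enabled <- geo.enabled (bool -> bool, writer optional)
  geo.version <- geo.version (int32 -> int32, writer optional)
  leftover writer field: geo.title
  leftover writer field: geo.payload
  => backward verdict for Event: COMPATIBLE, no violations
checking forward for Event: reader v1 against writer v2:
  status <- status (State -> State, writer required)
  geo <- geo (Audit -> Audit, writer required)
  seq <- seq (int64 -> int64, writer optional)
  primary <- primary (bool -> bool, writer optional)
  quantity <- quantity (int32 -> int32, writer required)
  height <- height (float64 -> float64, writer required)
  verified <- verified (bool -> bool, writer required)
  leftover writer field: title
  leftover writer field: score
  geo.title has no writer counterpart
  geo.payload has no writer counterpart
  geo.enabled <- geo.enabled (bool -> bool, writer optional)
  geo.version <- geo.version (int32 -> int32, writer optional)
  leftover writer field: geo.avatar
  => forward verdict for Event: COMPATIBLE, no violations

backward: COMPATIBLE []; forward: COMPATIBLE []


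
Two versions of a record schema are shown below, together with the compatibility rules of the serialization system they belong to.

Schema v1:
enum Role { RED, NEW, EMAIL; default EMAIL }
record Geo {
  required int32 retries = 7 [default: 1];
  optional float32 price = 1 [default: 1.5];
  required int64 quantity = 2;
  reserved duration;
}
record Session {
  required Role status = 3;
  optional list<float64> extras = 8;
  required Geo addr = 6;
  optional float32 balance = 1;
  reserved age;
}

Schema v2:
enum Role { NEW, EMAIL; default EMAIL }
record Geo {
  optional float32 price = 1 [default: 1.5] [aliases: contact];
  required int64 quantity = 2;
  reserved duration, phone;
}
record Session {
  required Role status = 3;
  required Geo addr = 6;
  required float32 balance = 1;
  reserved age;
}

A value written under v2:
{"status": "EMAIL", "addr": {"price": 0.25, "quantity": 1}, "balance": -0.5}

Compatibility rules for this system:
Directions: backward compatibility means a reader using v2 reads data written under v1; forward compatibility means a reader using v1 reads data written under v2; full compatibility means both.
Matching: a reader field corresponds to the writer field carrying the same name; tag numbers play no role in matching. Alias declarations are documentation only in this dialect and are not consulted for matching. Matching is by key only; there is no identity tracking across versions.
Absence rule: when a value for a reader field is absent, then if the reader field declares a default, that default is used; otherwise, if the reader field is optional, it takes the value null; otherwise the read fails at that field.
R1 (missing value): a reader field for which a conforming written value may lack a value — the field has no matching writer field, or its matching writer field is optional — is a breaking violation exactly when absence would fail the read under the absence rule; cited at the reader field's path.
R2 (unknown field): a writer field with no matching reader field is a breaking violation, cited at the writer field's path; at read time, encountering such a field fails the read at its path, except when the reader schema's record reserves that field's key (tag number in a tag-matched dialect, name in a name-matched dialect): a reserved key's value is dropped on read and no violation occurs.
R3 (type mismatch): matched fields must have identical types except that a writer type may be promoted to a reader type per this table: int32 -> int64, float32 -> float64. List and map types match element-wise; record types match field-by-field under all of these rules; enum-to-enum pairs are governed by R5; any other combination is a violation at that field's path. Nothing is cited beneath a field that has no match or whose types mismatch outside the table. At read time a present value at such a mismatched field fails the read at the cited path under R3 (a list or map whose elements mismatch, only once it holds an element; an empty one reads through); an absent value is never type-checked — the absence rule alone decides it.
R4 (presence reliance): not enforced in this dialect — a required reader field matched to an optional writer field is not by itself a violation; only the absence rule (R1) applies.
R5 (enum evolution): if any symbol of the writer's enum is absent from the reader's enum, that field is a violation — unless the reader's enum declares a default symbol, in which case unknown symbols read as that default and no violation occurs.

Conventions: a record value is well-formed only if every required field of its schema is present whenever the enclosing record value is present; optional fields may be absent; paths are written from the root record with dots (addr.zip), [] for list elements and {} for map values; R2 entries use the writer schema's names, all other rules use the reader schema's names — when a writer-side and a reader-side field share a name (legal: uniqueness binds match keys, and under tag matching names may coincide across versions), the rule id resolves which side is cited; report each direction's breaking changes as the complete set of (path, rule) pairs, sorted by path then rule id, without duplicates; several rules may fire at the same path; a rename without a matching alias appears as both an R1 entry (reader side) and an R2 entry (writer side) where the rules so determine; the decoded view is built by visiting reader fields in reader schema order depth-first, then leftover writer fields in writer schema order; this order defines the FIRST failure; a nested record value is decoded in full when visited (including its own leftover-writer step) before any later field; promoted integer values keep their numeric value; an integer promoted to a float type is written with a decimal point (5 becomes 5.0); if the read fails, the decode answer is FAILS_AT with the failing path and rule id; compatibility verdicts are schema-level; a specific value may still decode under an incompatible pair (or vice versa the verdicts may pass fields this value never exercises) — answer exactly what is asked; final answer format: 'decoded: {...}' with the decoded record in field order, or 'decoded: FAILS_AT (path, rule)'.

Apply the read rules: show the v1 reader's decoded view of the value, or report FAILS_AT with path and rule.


decoded: {"status": "EMAIL", "extras": null, "addr": {"retries": 1, "price": 0.25, "quantity": 1}, "balance": -0.5}

in Session below, arrows point writer -> reader
migrating the Session value to v1:
  status := "EMAIL"
  extras := null (missing; optional => null)
  addr.retries := 1 (missing; default applied)
  addr.price := 0.25
  addr.quantity := 1
  balance := -0.5
  => decoded: {"status": "EMAIL", "extras": null, "addr": {"retries": 1, "price": 0.25, "quantity": 1}, "balance": -0.5}
the rest of the Session diff is inert for this question:
  enum Role (field status in record Session): symbol RED removed -> fires no rule on Session under this dialect and leaves the result unchanged
  removed field extras from record Session -> changes Session's schema-level verdicts only — the decode of this value is the same
  removed field retries from record Geo -> changes Session's schema-level verdicts only — the decode of this value is the same
  field balance in record Session: optional changed to required -> changes Session's schema-level verdicts only — the decode of this value is the same


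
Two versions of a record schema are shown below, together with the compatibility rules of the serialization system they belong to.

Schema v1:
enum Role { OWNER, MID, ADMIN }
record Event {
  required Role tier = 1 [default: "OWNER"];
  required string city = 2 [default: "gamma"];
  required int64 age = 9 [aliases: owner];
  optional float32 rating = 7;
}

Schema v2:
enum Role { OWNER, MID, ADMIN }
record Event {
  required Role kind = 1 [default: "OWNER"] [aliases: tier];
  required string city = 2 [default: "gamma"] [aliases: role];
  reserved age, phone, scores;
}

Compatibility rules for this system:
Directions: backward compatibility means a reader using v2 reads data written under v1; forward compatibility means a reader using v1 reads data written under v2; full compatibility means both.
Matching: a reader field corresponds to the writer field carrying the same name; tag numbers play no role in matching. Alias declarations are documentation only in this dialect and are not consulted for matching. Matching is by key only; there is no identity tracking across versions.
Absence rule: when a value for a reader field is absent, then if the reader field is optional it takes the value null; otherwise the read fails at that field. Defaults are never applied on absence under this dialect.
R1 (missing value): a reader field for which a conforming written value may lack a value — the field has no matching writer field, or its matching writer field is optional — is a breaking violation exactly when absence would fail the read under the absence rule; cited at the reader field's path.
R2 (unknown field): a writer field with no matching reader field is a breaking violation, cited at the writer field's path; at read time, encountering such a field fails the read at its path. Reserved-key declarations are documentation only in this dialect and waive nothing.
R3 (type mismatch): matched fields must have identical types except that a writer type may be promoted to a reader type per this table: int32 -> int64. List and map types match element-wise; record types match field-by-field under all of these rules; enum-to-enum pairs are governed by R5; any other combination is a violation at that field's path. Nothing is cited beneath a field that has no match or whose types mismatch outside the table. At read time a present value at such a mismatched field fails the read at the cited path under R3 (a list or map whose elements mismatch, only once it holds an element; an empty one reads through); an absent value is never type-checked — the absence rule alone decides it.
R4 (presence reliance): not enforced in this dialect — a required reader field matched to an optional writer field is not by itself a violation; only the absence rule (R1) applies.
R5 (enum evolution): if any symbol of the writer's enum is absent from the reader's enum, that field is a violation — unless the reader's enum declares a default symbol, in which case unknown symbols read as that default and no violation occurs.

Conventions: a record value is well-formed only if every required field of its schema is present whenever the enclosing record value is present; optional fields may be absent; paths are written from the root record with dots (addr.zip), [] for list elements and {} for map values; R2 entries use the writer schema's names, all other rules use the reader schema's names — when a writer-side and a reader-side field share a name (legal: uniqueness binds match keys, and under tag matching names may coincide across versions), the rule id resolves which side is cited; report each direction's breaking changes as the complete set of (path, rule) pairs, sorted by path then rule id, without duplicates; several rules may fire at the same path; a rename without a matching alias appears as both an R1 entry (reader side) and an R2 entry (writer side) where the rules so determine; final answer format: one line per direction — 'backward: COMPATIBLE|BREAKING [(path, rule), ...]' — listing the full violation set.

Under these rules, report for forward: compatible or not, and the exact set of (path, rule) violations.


in Event below, arrows point writer -> reader
forward pass over Event, reader schema v1, writer schema v2:
  no writer field matches reader tier
  city: string -> string, writer required; from city
  no writer field matches reader age
  no writer field matches reader rating
  leftover writer field: kind
  breaking: (age, R1)
  breaking: (kind, R2)
  breaking: (tier, R1)
  => 3 violation(s): forward is BREAKING for Event
the rest of the Event diff is inert for this question:
  removed field rating from record Event -> affects backward compatibility only, which is not asked

forward: BREAKING [(age, R1), (kind, R2), (tier, R1)]
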